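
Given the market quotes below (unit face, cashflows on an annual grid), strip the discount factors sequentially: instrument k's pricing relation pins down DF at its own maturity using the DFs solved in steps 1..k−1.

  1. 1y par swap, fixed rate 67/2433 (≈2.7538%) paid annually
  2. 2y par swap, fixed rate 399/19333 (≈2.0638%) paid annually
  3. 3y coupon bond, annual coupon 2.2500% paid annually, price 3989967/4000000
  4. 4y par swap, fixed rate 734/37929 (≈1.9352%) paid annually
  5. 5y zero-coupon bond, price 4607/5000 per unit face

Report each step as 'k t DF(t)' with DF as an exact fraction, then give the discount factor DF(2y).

1 1 2433/2500
2 2 9601/10000
3 3 933/1000
4 4 4633/5000
5 5 4607/5000
DF(2y) = 9601/10000 ≈ 0.960100

step 1 [1y] swap r/1=67/2433: DF=(1 − 67/2433·(0))/(1+67/2433) = 2433/2500 ≈ 0.973200
step 2 [2y] swap r/1=399/19333: DF=(1 − 399/19333·(0.973200))/(1+399/19333) = 9601/10000 ≈ 0.960100
step 3 [3y] bond c/1=9/400: DF=(3989967/4000000 − 9/400·(0.973200+0.960100))/(1+9/400) = 933/1000 ≈ 0.933000
step 4 [4y] swap r/1=734/37929: DF=(1 − 734/37929·(0.973200+0.960100+0.933000))/(1+734/37929) = 4633/5000 ≈ 0.926600
step 5 [5y] zero: DF = P = 4607/5000 ≈ 0.921400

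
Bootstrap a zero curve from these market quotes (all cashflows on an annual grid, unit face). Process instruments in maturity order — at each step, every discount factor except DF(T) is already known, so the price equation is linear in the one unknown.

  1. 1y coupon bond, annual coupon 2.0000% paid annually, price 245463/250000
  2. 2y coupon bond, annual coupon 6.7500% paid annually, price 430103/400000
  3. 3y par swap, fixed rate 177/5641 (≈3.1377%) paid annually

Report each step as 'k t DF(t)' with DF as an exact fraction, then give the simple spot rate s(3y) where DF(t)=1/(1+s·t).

1 1 4813/5000
2 2 1183/1250
3 3 1823/2000
s(3y) = (1/(1823/2000) − 1)/(3) = 59/1823 ≈ 3.2364%

step 1 [1y] bond c/1=1/50: DF=(245463/250000 − 1/50·(0))/(1+1/50) = 4813/5000 ≈ 0.962600
step 2 [2y] bond c/1=27/400: DF=(430103/400000 − 27/400·(0.962600))/(1+27/400) = 1183/1250 ≈ 0.946400
step 3 [3y] swap r/1=177/5641: DF=(1 − 177/5641·(0.962600+0.946400))/(1+177/5641) = 1823/2000 ≈ 0.911500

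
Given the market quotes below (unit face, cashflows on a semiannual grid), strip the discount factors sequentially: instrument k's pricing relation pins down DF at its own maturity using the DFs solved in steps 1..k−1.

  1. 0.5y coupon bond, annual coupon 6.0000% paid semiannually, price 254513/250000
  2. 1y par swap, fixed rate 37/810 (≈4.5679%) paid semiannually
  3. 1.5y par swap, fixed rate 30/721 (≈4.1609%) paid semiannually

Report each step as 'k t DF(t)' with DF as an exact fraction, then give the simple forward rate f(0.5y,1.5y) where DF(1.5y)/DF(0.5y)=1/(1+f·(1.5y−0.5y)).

step 1 [0.5y] bond c/2=3/100: DF=(254513/250000 − 3/100·(0))/(1+3/100) = 2471/2500 ≈ 0.988400
step 2 [1y] swap r/2=37/1620: DF=(1 − 37/1620·(0.988400))/(1+37/1620) = 2389/2500 ≈ 0.955600
step 3 [1.5y] swap r/2=15/721: DF=(1 − 15/721·(0.988400+0.955600))/(1+15/721) = 47/50 ≈ 0.940000

1 1/2 2471/2500
2 1 2389/2500
3 3/2 47/50
f(0.5y,1.5y) = ((2471/2500)/(47/50) − 1)/(1) = 121/2350 ≈ 5.1489%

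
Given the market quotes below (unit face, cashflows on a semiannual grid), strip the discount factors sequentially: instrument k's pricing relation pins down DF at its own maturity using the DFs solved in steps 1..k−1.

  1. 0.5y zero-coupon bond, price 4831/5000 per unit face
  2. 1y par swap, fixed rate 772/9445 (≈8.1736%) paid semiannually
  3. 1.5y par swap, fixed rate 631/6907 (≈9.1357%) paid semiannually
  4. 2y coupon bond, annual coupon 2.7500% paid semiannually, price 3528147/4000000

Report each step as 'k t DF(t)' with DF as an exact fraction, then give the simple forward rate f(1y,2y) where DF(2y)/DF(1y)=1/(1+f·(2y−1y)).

step 1 [0.5y] zero: DF = P = 4831/5000 ≈ 0.966200
step 2 [1y] swap r/2=386/9445: DF=(1 − 386/9445·(0.966200))/(1+386/9445) = 2307/2500 ≈ 0.922800
step 3 [1.5y] swap r/2=631/13814: DF=(1 − 631/13814·(0.966200+0.922800))/(1+631/13814) = 4369/5000 ≈ 0.873800
step 4 [2y] bond c/2=11/800: DF=(3528147/4000000 − 11/800·(0.966200+0.922800+0.873800))/(1+11/800) = 4163/5000 ≈ 0.832600

1 1/2 4831/5000
2 1 2307/2500
3 3/2 4369/5000
4 2 4163/5000
f(1y,2y) = ((2307/2500)/(4163/5000) − 1)/(1) = 451/4163 ≈ 10.8335%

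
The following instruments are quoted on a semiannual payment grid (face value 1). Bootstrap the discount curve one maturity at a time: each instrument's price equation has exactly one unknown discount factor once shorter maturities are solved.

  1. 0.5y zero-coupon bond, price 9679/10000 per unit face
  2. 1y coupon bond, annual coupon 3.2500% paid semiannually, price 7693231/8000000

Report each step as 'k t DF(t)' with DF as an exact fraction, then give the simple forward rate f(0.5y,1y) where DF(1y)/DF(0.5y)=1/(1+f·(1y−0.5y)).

1 1/2 9679/10000
2 1 2327/2500
f(0.5y,1y) = ((9679/10000)/(2327/2500) − 1)/(1/2) = 371/4654 ≈ 7.9716%

step 1 [0.5y] zero: DF = P = 9679/10000 ≈ 0.967900
step 2 [1y] bond c/2=13/800: DF=(7693231/8000000 − 13/800·(0.967900))/(1+13/800) = 2327/2500 ≈ 0.930800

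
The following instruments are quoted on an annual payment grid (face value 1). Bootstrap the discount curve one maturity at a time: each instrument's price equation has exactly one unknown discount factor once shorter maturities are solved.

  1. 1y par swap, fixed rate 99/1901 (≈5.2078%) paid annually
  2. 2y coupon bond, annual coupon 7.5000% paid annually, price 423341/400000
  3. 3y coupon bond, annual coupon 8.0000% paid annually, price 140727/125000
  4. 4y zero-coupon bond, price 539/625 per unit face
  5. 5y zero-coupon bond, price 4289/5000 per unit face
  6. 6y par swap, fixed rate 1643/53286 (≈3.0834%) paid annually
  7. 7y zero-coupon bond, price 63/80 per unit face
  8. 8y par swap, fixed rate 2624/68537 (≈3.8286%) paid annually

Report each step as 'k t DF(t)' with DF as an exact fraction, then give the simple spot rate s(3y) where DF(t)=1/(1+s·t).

step 1 [1y] swap r/1=99/1901: DF=(1 − 99/1901·(0))/(1+99/1901) = 1901/2000 ≈ 0.950500
step 2 [2y] bond c/1=3/40: DF=(423341/400000 − 3/40·(0.950500))/(1+3/40) = 4591/5000 ≈ 0.918200
step 3 [3y] bond c/1=2/25: DF=(140727/125000 − 2/25·(0.950500+0.918200))/(1+2/25) = 113/125 ≈ 0.904000
step 4 [4y] zero: DF = P = 539/625 ≈ 0.862400
step 5 [5y] zero: DF = P = 4289/5000 ≈ 0.857800
step 6 [6y] swap r/1=1643/53286: DF=(1 − 1643/53286·(0.950500+0.918200+0.904000+0.862400+0.857800))/(1+1643/53286) = 8357/10000 ≈ 0.835700
step 7 [7y] zero: DF = P = 63/80 ≈ 0.787500
step 8 [8y] swap r/1=2624/68537: DF=(1 − 2624/68537·(0.950500+0.918200+0.904000+0.862400+0.857800+0.835700+0.787500))/(1+2624/68537) = 461/625 ≈ 0.737600

1 1 1901/2000
2 2 4591/5000
3 3 113/125
4 4 539/625
5 5 4289/5000
6 6 8357/10000
7 7 63/80
8 8 461/625
s(3y) = (1/(113/125) − 1)/(3) = 4/113 ≈ 3.5398%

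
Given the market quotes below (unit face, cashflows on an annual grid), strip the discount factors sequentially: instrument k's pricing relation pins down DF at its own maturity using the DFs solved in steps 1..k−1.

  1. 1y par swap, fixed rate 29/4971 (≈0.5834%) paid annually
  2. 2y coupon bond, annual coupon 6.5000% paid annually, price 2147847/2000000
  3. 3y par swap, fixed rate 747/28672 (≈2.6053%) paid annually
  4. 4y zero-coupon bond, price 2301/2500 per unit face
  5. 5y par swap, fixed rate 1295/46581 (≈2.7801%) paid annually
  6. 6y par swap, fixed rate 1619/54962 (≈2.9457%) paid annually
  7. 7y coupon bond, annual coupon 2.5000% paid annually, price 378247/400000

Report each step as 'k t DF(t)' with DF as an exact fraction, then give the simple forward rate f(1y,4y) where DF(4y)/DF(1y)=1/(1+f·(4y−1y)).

1 1 4971/5000
2 2 9477/10000
3 3 9253/10000
4 4 2301/2500
5 5 1741/2000
6 6 8381/10000
7 7 1577/2000
f(1y,4y) = ((4971/5000)/(2301/2500) − 1)/(3) = 41/1534 ≈ 2.6728%

step 1 [1y] swap r/1=29/4971: DF=(1 − 29/4971·(0))/(1+29/4971) = 4971/5000 ≈ 0.994200
step 2 [2y] bond c/1=13/200: DF=(2147847/2000000 − 13/200·(0.994200))/(1+13/200) = 9477/10000 ≈ 0.947700
step 3 [3y] swap r/1=747/28672: DF=(1 − 747/28672·(0.994200+0.947700))/(1+747/28672) = 9253/10000 ≈ 0.925300
step 4 [4y] zero: DF = P = 2301/2500 ≈ 0.920400
step 5 [5y] swap r/1=1295/46581: DF=(1 − 1295/46581·(0.994200+0.947700+0.925300+0.920400))/(1+1295/46581) = 1741/2000 ≈ 0.870500
step 6 [6y] swap r/1=1619/54962: DF=(1 − 1619/54962·(0.994200+0.947700+0.925300+0.920400+0.870500))/(1+1619/54962) = 8381/10000 ≈ 0.838100
step 7 [7y] bond c/1=1/40: DF=(378247/400000 − 1/40·(0.994200+0.947700+0.925300+0.920400+0.870500+0.838100))/(1+1/40) = 1577/2000 ≈ 0.788500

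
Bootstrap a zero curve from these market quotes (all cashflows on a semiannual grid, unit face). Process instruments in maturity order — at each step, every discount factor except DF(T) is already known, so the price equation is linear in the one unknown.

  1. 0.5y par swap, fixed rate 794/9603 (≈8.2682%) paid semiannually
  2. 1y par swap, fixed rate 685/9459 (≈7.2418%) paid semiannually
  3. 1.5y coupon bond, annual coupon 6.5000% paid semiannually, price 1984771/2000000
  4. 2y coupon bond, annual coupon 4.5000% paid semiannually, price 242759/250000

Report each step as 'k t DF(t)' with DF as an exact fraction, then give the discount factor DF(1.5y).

1 1/2 9603/10000
2 1 1863/2000
3 3/2 1127/1250
4 2 4441/5000
DF(1.5y) = 1127/1250 ≈ 0.901600

step 1 [0.5y] swap r/2=397/9603: DF=(1 − 397/9603·(0))/(1+397/9603) = 9603/10000 ≈ 0.960300
step 2 [1y] swap r/2=685/18918: DF=(1 − 685/18918·(0.960300))/(1+685/18918) = 1863/2000 ≈ 0.931500
step 3 [1.5y] bond c/2=13/400: DF=(1984771/2000000 − 13/400·(0.960300+0.931500))/(1+13/400) = 1127/1250 ≈ 0.901600
step 4 [2y] bond c/2=9/400: DF=(242759/250000 − 9/400·(0.960300+0.931500+0.901600))/(1+9/400) = 4441/5000 ≈ 0.888200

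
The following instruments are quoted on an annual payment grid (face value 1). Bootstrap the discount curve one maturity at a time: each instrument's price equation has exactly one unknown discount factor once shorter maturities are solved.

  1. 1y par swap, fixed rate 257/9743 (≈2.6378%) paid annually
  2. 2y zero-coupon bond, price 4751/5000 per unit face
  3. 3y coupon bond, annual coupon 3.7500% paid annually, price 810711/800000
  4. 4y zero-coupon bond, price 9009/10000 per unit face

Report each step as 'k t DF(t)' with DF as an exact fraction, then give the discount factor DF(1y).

step 1 [1y] swap r/1=257/9743: DF=(1 − 257/9743·(0))/(1+257/9743) = 9743/10000 ≈ 0.974300
step 2 [2y] zero: DF = P = 4751/5000 ≈ 0.950200
step 3 [3y] bond c/1=3/80: DF=(810711/800000 − 3/80·(0.974300+0.950200))/(1+3/80) = 567/625 ≈ 0.907200
step 4 [4y] zero: DF = P = 9009/10000 ≈ 0.900900

1 1 9743/10000
2 2 4751/5000
3 3 567/625
4 4 9009/10000
DF(1y) = 9743/10000 ≈ 0.974300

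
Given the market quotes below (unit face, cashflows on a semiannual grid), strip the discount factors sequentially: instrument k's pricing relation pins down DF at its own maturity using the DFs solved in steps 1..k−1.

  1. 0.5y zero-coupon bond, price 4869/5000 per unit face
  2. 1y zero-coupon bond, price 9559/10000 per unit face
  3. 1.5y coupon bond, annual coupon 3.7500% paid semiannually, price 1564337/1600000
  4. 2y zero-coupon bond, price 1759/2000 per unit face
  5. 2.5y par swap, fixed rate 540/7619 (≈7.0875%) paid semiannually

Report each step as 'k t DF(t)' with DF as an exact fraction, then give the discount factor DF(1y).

step 1 [0.5y] zero: DF = P = 4869/5000 ≈ 0.973800
step 2 [1y] zero: DF = P = 9559/10000 ≈ 0.955900
step 3 [1.5y] bond c/2=3/160: DF=(1564337/1600000 − 3/160·(0.973800+0.955900))/(1+3/160) = 4621/5000 ≈ 0.924200
step 4 [2y] zero: DF = P = 1759/2000 ≈ 0.879500
step 5 [2.5y] swap r/2=270/7619: DF=(1 − 270/7619·(0.973800+0.955900+0.924200+0.879500))/(1+270/7619) = 419/500 ≈ 0.838000

1 1/2 4869/5000
2 1 9559/10000
3 3/2 4621/5000
4 2 1759/2000
5 5/2 419/500
DF(1y) = 9559/10000 ≈ 0.955900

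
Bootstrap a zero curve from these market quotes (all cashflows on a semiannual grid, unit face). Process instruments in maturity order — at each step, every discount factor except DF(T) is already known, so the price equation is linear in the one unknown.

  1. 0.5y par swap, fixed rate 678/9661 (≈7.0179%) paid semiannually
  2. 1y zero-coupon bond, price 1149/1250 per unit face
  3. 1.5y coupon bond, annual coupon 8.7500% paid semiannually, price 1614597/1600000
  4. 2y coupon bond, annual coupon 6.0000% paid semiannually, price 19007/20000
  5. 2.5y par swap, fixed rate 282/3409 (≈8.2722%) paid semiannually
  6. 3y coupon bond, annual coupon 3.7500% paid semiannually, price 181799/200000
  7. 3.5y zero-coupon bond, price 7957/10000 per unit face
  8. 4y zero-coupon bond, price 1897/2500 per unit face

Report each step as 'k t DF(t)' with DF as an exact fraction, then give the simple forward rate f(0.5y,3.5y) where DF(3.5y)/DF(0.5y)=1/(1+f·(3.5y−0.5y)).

step 1 [0.5y] swap r/2=339/9661: DF=(1 − 339/9661·(0))/(1+339/9661) = 9661/10000 ≈ 0.966100
step 2 [1y] zero: DF = P = 1149/1250 ≈ 0.919200
step 3 [1.5y] bond c/2=7/160: DF=(1614597/1600000 − 7/160·(0.966100+0.919200))/(1+7/160) = 4439/5000 ≈ 0.887800
step 4 [2y] bond c/2=3/100: DF=(19007/20000 − 3/100·(0.966100+0.919200+0.887800))/(1+3/100) = 8419/10000 ≈ 0.841900
step 5 [2.5y] swap r/2=141/3409: DF=(1 − 141/3409·(0.966100+0.919200+0.887800+0.841900))/(1+141/3409) = 8167/10000 ≈ 0.816700
step 6 [3y] bond c/2=3/160: DF=(181799/200000 − 3/160·(0.966100+0.919200+0.887800+0.841900+0.816700))/(1+3/160) = 8107/10000 ≈ 0.810700
step 7 [3.5y] zero: DF = P = 7957/10000 ≈ 0.795700
step 8 [4y] zero: DF = P = 1897/2500 ≈ 0.758800

1 1/2 9661/10000
2 1 1149/1250
3 3/2 4439/5000
4 2 8419/10000
5 5/2 8167/10000
6 3 8107/10000
7 7/2 7957/10000
8 4 1897/2500
f(0.5y,3.5y) = ((9661/10000)/(7957/10000) − 1)/(3) = 568/7957 ≈ 7.1384%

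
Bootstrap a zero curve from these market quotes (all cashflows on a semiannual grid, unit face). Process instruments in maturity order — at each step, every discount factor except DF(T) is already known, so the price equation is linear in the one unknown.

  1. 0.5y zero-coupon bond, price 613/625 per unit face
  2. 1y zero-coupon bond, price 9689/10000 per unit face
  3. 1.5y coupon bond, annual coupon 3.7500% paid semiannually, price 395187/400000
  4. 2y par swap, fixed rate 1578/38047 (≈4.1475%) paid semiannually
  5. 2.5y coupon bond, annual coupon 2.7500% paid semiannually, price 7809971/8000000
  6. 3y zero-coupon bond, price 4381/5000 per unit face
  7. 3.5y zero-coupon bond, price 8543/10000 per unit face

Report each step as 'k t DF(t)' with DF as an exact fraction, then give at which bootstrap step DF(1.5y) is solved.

1 1/2 613/625
2 1 9689/10000
3 3/2 9339/10000
4 2 9211/10000
5 5/2 4557/5000
6 3 4381/5000
7 7/2 8543/10000
DF(1.5y) is solved at step 3

step 1 [0.5y] zero: DF = P = 613/625 ≈ 0.980800
step 2 [1y] zero: DF = P = 9689/10000 ≈ 0.968900
step 3 [1.5y] bond c/2=3/160: DF=(395187/400000 − 3/160·(0.980800+0.968900))/(1+3/160) = 9339/10000 ≈ 0.933900
step 4 [2y] swap r/2=789/38047: DF=(1 − 789/38047·(0.980800+0.968900+0.933900))/(1+789/38047) = 9211/10000 ≈ 0.921100
step 5 [2.5y] bond c/2=11/800: DF=(7809971/8000000 − 11/800·(0.980800+0.968900+0.933900+0.921100))/(1+11/800) = 4557/5000 ≈ 0.911400
step 6 [3y] zero: DF = P = 4381/5000 ≈ 0.876200
step 7 [3.5y] zero: DF = P = 8543/10000 ≈ 0.854300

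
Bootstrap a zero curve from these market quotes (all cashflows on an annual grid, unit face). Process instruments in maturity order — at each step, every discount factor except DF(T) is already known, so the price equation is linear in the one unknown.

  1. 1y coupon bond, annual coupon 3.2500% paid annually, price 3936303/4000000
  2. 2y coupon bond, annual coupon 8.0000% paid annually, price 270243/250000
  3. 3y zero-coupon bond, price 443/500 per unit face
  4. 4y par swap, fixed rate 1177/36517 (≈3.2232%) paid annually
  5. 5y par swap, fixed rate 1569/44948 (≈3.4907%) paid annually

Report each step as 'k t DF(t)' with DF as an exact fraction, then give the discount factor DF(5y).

step 1 [1y] bond c/1=13/400: DF=(3936303/4000000 − 13/400·(0))/(1+13/400) = 9531/10000 ≈ 0.953100
step 2 [2y] bond c/1=2/25: DF=(270243/250000 − 2/25·(0.953100))/(1+2/25) = 9303/10000 ≈ 0.930300
step 3 [3y] zero: DF = P = 443/500 ≈ 0.886000
step 4 [4y] swap r/1=1177/36517: DF=(1 − 1177/36517·(0.953100+0.930300+0.886000))/(1+1177/36517) = 8823/10000 ≈ 0.882300
step 5 [5y] swap r/1=1569/44948: DF=(1 − 1569/44948·(0.953100+0.930300+0.886000+0.882300))/(1+1569/44948) = 8431/10000 ≈ 0.843100

1 1 9531/10000
2 2 9303/10000
3 3 443/500
4 4 8823/10000
5 5 8431/10000
DF(5y) = 8431/10000 ≈ 0.843100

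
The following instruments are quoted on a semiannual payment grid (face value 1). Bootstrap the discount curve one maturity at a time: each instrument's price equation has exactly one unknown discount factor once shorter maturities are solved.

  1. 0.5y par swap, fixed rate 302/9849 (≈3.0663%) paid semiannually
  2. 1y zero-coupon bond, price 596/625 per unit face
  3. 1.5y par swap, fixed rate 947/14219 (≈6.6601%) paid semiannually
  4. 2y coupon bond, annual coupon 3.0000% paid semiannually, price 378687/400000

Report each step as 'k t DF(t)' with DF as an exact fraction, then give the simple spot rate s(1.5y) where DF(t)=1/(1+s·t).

1 1/2 9849/10000
2 1 596/625
3 3/2 9053/10000
4 2 8907/10000
s(1.5y) = (1/(9053/10000) − 1)/(3/2) = 1894/27159 ≈ 6.9737%

step 1 [0.5y] swap r/2=151/9849: DF=(1 − 151/9849·(0))/(1+151/9849) = 9849/10000 ≈ 0.984900
step 2 [1y] zero: DF = P = 596/625 ≈ 0.953600
step 3 [1.5y] swap r/2=947/28438: DF=(1 − 947/28438·(0.984900+0.953600))/(1+947/28438) = 9053/10000 ≈ 0.905300
step 4 [2y] bond c/2=3/200: DF=(378687/400000 − 3/200·(0.984900+0.953600+0.905300))/(1+3/200) = 8907/10000 ≈ 0.890700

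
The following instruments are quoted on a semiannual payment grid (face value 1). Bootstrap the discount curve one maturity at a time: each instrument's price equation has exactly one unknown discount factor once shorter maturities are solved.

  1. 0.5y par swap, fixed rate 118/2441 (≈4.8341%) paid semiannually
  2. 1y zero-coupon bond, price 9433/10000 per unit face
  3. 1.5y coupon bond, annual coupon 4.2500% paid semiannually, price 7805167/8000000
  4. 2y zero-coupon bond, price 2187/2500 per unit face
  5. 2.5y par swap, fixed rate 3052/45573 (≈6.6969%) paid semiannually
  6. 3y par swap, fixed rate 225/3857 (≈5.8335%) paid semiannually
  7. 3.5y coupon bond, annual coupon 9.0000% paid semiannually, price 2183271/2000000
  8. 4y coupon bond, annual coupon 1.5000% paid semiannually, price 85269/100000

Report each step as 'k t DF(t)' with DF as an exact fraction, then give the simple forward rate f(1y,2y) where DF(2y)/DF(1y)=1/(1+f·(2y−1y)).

step 1 [0.5y] swap r/2=59/2441: DF=(1 − 59/2441·(0))/(1+59/2441) = 2441/2500 ≈ 0.976400
step 2 [1y] zero: DF = P = 9433/10000 ≈ 0.943300
step 3 [1.5y] bond c/2=17/800: DF=(7805167/8000000 − 17/800·(0.976400+0.943300))/(1+17/800) = 4577/5000 ≈ 0.915400
step 4 [2y] zero: DF = P = 2187/2500 ≈ 0.874800
step 5 [2.5y] swap r/2=1526/45573: DF=(1 − 1526/45573·(0.976400+0.943300+0.915400+0.874800))/(1+1526/45573) = 4237/5000 ≈ 0.847400
step 6 [3y] swap r/2=225/7714: DF=(1 − 225/7714·(0.976400+0.943300+0.915400+0.874800+0.847400))/(1+225/7714) = 337/400 ≈ 0.842500
step 7 [3.5y] bond c/2=9/200: DF=(2183271/2000000 − 9/200·(0.976400+0.943300+0.915400+0.874800+0.847400+0.842500))/(1+9/200) = 8121/10000 ≈ 0.812100
step 8 [4y] bond c/2=3/400: DF=(85269/100000 − 3/400·(0.976400+0.943300+0.915400+0.874800+0.847400+0.842500+0.812100))/(1+3/400) = 8001/10000 ≈ 0.800100

1 1/2 2441/2500
2 1 9433/10000
3 3/2 4577/5000
4 2 2187/2500
5 5/2 4237/5000
6 3 337/400
7 7/2 8121/10000
8 4 8001/10000
f(1y,2y) = ((9433/10000)/(2187/2500) − 1)/(1) = 685/8748 ≈ 7.8304%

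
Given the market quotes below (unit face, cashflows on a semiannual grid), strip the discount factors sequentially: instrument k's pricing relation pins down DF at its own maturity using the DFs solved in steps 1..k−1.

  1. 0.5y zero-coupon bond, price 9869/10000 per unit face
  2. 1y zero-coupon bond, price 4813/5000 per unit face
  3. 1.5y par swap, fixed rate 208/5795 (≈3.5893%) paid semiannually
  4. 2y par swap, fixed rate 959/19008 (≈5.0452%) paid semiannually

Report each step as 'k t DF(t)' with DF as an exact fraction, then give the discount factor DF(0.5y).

1 1/2 9869/10000
2 1 4813/5000
3 3/2 237/250
4 2 9041/10000
DF(0.5y) = 9869/10000 ≈ 0.986900

step 1 [0.5y] zero: DF = P = 9869/10000 ≈ 0.986900
step 2 [1y] zero: DF = P = 4813/5000 ≈ 0.962600
step 3 [1.5y] swap r/2=104/5795: DF=(1 − 104/5795·(0.986900+0.962600))/(1+104/5795) = 237/250 ≈ 0.948000
step 4 [2y] swap r/2=959/38016: DF=(1 − 959/38016·(0.986900+0.962600+0.948000))/(1+959/38016) = 9041/10000 ≈ 0.904100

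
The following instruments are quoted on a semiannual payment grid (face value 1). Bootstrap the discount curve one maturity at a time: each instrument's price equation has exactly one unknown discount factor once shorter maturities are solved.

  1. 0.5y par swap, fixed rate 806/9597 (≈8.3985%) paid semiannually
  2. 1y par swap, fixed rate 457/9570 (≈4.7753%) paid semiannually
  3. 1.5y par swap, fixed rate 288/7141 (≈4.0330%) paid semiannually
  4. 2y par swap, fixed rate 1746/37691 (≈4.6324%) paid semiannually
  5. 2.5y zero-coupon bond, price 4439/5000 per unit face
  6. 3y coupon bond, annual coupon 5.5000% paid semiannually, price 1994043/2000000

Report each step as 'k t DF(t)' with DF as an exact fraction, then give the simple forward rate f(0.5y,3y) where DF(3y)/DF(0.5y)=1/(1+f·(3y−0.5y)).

1 1/2 9597/10000
2 1 9543/10000
3 3/2 589/625
4 2 9127/10000
5 5/2 4439/5000
6 3 8457/10000
f(0.5y,3y) = ((9597/10000)/(8457/10000) − 1)/(5/2) = 152/2819 ≈ 5.3920%

step 1 [0.5y] swap r/2=403/9597: DF=(1 − 403/9597·(0))/(1+403/9597) = 9597/10000 ≈ 0.959700
step 2 [1y] swap r/2=457/19140: DF=(1 − 457/19140·(0.959700))/(1+457/19140) = 9543/10000 ≈ 0.954300
step 3 [1.5y] swap r/2=144/7141: DF=(1 − 144/7141·(0.959700+0.954300))/(1+144/7141) = 589/625 ≈ 0.942400
step 4 [2y] swap r/2=873/37691: DF=(1 − 873/37691·(0.959700+0.954300+0.942400))/(1+873/37691) = 9127/10000 ≈ 0.912700
step 5 [2.5y] zero: DF = P = 4439/5000 ≈ 0.887800
step 6 [3y] bond c/2=11/400: DF=(1994043/2000000 − 11/400·(0.959700+0.954300+0.942400+0.912700+0.887800))/(1+11/400) = 8457/10000 ≈ 0.845700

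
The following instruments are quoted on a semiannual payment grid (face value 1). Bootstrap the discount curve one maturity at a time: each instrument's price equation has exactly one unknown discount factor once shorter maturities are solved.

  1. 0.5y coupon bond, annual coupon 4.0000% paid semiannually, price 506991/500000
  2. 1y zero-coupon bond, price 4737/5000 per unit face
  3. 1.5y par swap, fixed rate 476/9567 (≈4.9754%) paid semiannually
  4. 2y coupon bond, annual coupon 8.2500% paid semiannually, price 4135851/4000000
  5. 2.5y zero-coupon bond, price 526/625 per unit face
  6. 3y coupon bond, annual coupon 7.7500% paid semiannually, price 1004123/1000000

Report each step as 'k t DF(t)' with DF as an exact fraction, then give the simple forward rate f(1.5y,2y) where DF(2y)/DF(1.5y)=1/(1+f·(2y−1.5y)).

step 1 [0.5y] bond c/2=1/50: DF=(506991/500000 − 1/50·(0))/(1+1/50) = 9941/10000 ≈ 0.994100
step 2 [1y] zero: DF = P = 4737/5000 ≈ 0.947400
step 3 [1.5y] swap r/2=238/9567: DF=(1 − 238/9567·(0.994100+0.947400))/(1+238/9567) = 4643/5000 ≈ 0.928600
step 4 [2y] bond c/2=33/800: DF=(4135851/4000000 − 33/800·(0.994100+0.947400+0.928600))/(1+33/800) = 8793/10000 ≈ 0.879300
step 5 [2.5y] zero: DF = P = 526/625 ≈ 0.841600
step 6 [3y] bond c/2=31/800: DF=(1004123/1000000 − 31/800·(0.994100+0.947400+0.928600+0.879300+0.841600))/(1+31/800) = 3977/5000 ≈ 0.795400

1 1/2 9941/10000
2 1 4737/5000
3 3/2 4643/5000
4 2 8793/10000
5 5/2 526/625
6 3 3977/5000
f(1.5y,2y) = ((4643/5000)/(8793/10000) − 1)/(1/2) = 986/8793 ≈ 11.2135%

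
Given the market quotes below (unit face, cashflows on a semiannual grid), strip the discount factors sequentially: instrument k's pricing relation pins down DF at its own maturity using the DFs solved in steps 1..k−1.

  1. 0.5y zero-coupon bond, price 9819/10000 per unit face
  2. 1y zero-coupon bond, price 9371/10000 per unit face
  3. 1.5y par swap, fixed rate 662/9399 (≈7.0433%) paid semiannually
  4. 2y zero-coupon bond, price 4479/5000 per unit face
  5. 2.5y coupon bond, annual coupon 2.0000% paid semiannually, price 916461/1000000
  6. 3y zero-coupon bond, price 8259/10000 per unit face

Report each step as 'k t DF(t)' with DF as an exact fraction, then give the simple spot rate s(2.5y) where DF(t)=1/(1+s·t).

step 1 [0.5y] zero: DF = P = 9819/10000 ≈ 0.981900
step 2 [1y] zero: DF = P = 9371/10000 ≈ 0.937100
step 3 [1.5y] swap r/2=331/9399: DF=(1 − 331/9399·(0.981900+0.937100))/(1+331/9399) = 9007/10000 ≈ 0.900700
step 4 [2y] zero: DF = P = 4479/5000 ≈ 0.895800
step 5 [2.5y] bond c/2=1/100: DF=(916461/1000000 − 1/100·(0.981900+0.937100+0.900700+0.895800))/(1+1/100) = 4353/5000 ≈ 0.870600
step 6 [3y] zero: DF = P = 8259/10000 ≈ 0.825900

1 1/2 9819/10000
2 1 9371/10000
3 3/2 9007/10000
4 2 4479/5000
5 5/2 4353/5000
6 3 8259/10000
s(2.5y) = (1/(4353/5000) − 1)/(5/2) = 1294/21765 ≈ 5.9453%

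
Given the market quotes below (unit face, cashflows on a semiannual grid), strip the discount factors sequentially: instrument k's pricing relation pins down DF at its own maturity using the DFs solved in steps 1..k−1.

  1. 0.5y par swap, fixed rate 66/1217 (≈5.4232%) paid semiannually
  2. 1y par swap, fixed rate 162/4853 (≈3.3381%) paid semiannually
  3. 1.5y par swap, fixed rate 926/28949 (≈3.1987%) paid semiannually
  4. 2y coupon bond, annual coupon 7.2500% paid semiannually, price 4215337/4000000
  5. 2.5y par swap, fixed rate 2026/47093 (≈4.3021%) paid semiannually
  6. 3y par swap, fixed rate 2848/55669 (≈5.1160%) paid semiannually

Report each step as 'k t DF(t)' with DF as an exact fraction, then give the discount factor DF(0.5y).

step 1 [0.5y] swap r/2=33/1217: DF=(1 − 33/1217·(0))/(1+33/1217) = 1217/1250 ≈ 0.973600
step 2 [1y] swap r/2=81/4853: DF=(1 − 81/4853·(0.973600))/(1+81/4853) = 2419/2500 ≈ 0.967600
step 3 [1.5y] swap r/2=463/28949: DF=(1 − 463/28949·(0.973600+0.967600))/(1+463/28949) = 9537/10000 ≈ 0.953700
step 4 [2y] bond c/2=29/800: DF=(4215337/4000000 − 29/800·(0.973600+0.967600+0.953700))/(1+29/800) = 9157/10000 ≈ 0.915700
step 5 [2.5y] swap r/2=1013/47093: DF=(1 − 1013/47093·(0.973600+0.967600+0.953700+0.915700))/(1+1013/47093) = 8987/10000 ≈ 0.898700
step 6 [3y] swap r/2=1424/55669: DF=(1 − 1424/55669·(0.973600+0.967600+0.953700+0.915700+0.898700))/(1+1424/55669) = 536/625 ≈ 0.857600

1 1/2 1217/1250
2 1 2419/2500
3 3/2 9537/10000
4 2 9157/10000
5 5/2 8987/10000
6 3 536/625
DF(0.5y) = 1217/1250 ≈ 0.973600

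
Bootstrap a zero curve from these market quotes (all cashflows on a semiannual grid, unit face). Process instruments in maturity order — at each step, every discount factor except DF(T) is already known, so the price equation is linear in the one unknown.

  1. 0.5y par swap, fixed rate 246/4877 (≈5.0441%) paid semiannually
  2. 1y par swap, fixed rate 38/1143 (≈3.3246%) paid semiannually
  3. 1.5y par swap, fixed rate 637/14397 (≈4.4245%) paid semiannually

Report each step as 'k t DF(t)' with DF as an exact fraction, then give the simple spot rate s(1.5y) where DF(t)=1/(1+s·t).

step 1 [0.5y] swap r/2=123/4877: DF=(1 − 123/4877·(0))/(1+123/4877) = 4877/5000 ≈ 0.975400
step 2 [1y] swap r/2=19/1143: DF=(1 − 19/1143·(0.975400))/(1+19/1143) = 9677/10000 ≈ 0.967700
step 3 [1.5y] swap r/2=637/28794: DF=(1 − 637/28794·(0.975400+0.967700))/(1+637/28794) = 9363/10000 ≈ 0.936300

1 1/2 4877/5000
2 1 9677/10000
3 3/2 9363/10000
s(1.5y) = (1/(9363/10000) − 1)/(3/2) = 1274/28089 ≈ 4.5356%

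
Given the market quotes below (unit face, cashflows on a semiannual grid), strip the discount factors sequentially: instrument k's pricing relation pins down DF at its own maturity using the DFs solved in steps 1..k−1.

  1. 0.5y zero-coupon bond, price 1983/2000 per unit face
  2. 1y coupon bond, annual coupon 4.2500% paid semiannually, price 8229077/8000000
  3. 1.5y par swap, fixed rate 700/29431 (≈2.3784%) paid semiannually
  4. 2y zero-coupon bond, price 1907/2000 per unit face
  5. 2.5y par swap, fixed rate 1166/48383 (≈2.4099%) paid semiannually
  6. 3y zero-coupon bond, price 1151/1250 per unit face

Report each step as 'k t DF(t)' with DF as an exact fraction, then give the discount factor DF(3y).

step 1 [0.5y] zero: DF = P = 1983/2000 ≈ 0.991500
step 2 [1y] bond c/2=17/800: DF=(8229077/8000000 − 17/800·(0.991500))/(1+17/800) = 4933/5000 ≈ 0.986600
step 3 [1.5y] swap r/2=350/29431: DF=(1 − 350/29431·(0.991500+0.986600))/(1+350/29431) = 193/200 ≈ 0.965000
step 4 [2y] zero: DF = P = 1907/2000 ≈ 0.953500
step 5 [2.5y] swap r/2=583/48383: DF=(1 − 583/48383·(0.991500+0.986600+0.965000+0.953500))/(1+583/48383) = 9417/10000 ≈ 0.941700
step 6 [3y] zero: DF = P = 1151/1250 ≈ 0.920800

1 1/2 1983/2000
2 1 4933/5000
3 3/2 193/200
4 2 1907/2000
5 5/2 9417/10000
6 3 1151/1250
DF(3y) = 1151/1250 ≈ 0.920800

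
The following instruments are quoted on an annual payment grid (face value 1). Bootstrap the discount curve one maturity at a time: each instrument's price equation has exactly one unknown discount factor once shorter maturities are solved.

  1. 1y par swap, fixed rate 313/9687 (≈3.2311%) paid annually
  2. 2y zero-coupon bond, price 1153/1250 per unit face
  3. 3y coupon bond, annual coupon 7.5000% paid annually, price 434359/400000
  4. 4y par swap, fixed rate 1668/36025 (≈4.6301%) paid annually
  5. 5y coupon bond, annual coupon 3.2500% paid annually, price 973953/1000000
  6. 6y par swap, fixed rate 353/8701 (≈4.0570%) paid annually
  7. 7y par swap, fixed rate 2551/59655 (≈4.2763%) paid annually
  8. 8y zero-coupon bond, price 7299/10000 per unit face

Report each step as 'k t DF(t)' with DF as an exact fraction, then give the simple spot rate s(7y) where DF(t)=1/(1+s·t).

1 1 9687/10000
2 2 1153/1250
3 3 4391/5000
4 4 2083/2500
5 5 8299/10000
6 6 3941/5000
7 7 7449/10000
8 8 7299/10000
s(7y) = (1/(7449/10000) − 1)/(7) = 2551/52143 ≈ 4.8923%

step 1 [1y] swap r/1=313/9687: DF=(1 − 313/9687·(0))/(1+313/9687) = 9687/10000 ≈ 0.968700
step 2 [2y] zero: DF = P = 1153/1250 ≈ 0.922400
step 3 [3y] bond c/1=3/40: DF=(434359/400000 − 3/40·(0.968700+0.922400))/(1+3/40) = 4391/5000 ≈ 0.878200
step 4 [4y] swap r/1=1668/36025: DF=(1 − 1668/36025·(0.968700+0.922400+0.878200))/(1+1668/36025) = 2083/2500 ≈ 0.833200
step 5 [5y] bond c/1=13/400: DF=(973953/1000000 − 13/400·(0.968700+0.922400+0.878200+0.833200))/(1+13/400) = 8299/10000 ≈ 0.829900
step 6 [6y] swap r/1=353/8701: DF=(1 − 353/8701·(0.968700+0.922400+0.878200+0.833200+0.829900))/(1+353/8701) = 3941/5000 ≈ 0.788200
step 7 [7y] swap r/1=2551/59655: DF=(1 − 2551/59655·(0.968700+0.922400+0.878200+0.833200+0.829900+0.788200))/(1+2551/59655) = 7449/10000 ≈ 0.744900
step 8 [8y] zero: DF = P = 7299/10000 ≈ 0.729900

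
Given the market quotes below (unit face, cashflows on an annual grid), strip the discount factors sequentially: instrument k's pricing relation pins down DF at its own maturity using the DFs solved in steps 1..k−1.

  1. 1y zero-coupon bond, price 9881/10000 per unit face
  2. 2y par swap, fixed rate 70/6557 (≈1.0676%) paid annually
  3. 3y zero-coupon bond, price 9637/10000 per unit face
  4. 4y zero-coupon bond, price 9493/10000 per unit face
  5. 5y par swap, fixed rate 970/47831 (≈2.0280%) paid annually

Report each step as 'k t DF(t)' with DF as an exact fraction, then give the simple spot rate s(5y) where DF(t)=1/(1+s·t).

step 1 [1y] zero: DF = P = 9881/10000 ≈ 0.988100
step 2 [2y] swap r/1=70/6557: DF=(1 − 70/6557·(0.988100))/(1+70/6557) = 979/1000 ≈ 0.979000
step 3 [3y] zero: DF = P = 9637/10000 ≈ 0.963700
step 4 [4y] zero: DF = P = 9493/10000 ≈ 0.949300
step 5 [5y] swap r/1=970/47831: DF=(1 − 970/47831·(0.988100+0.979000+0.963700+0.949300))/(1+970/47831) = 903/1000 ≈ 0.903000

1 1 9881/10000
2 2 979/1000
3 3 9637/10000
4 4 9493/10000
5 5 903/1000
s(5y) = (1/(903/1000) − 1)/(5) = 97/4515 ≈ 2.1484%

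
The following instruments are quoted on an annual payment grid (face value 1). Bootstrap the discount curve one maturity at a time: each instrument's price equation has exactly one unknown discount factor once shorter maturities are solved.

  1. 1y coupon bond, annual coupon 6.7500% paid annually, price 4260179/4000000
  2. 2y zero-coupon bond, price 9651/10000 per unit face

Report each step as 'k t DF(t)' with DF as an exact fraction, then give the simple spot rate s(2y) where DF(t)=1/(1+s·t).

1 1 9977/10000
2 2 9651/10000
s(2y) = (1/(9651/10000) − 1)/(2) = 349/19302 ≈ 1.8081%

step 1 [1y] bond c/1=27/400: DF=(4260179/4000000 − 27/400·(0))/(1+27/400) = 9977/10000 ≈ 0.997700
step 2 [2y] zero: DF = P = 9651/10000 ≈ 0.965100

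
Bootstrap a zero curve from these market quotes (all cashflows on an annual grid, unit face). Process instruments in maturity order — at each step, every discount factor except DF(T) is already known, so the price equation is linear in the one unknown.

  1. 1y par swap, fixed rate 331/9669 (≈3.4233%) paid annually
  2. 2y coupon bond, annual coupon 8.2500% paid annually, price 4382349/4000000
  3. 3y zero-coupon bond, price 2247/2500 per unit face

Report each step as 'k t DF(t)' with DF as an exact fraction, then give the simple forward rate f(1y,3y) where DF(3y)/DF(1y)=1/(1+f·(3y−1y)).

step 1 [1y] swap r/1=331/9669: DF=(1 − 331/9669·(0))/(1+331/9669) = 9669/10000 ≈ 0.966900
step 2 [2y] bond c/1=33/400: DF=(4382349/4000000 − 33/400·(0.966900))/(1+33/400) = 1173/1250 ≈ 0.938400
step 3 [3y] zero: DF = P = 2247/2500 ≈ 0.898800

1 1 9669/10000
2 2 1173/1250
3 3 2247/2500
f(1y,3y) = ((9669/10000)/(2247/2500) − 1)/(2) = 227/5992 ≈ 3.7884%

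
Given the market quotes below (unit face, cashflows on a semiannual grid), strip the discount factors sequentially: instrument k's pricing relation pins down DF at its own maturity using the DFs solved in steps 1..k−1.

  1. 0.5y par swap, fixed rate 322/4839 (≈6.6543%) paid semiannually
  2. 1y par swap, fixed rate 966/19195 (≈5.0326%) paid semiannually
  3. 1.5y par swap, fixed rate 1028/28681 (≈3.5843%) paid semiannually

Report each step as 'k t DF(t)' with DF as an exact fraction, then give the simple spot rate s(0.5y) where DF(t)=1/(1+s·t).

step 1 [0.5y] swap r/2=161/4839: DF=(1 − 161/4839·(0))/(1+161/4839) = 4839/5000 ≈ 0.967800
step 2 [1y] swap r/2=483/19195: DF=(1 − 483/19195·(0.967800))/(1+483/19195) = 9517/10000 ≈ 0.951700
step 3 [1.5y] swap r/2=514/28681: DF=(1 − 514/28681·(0.967800+0.951700))/(1+514/28681) = 4743/5000 ≈ 0.948600

1 1/2 4839/5000
2 1 9517/10000
3 3/2 4743/5000
s(0.5y) = (1/(4839/5000) − 1)/(1/2) = 322/4839 ≈ 6.6543%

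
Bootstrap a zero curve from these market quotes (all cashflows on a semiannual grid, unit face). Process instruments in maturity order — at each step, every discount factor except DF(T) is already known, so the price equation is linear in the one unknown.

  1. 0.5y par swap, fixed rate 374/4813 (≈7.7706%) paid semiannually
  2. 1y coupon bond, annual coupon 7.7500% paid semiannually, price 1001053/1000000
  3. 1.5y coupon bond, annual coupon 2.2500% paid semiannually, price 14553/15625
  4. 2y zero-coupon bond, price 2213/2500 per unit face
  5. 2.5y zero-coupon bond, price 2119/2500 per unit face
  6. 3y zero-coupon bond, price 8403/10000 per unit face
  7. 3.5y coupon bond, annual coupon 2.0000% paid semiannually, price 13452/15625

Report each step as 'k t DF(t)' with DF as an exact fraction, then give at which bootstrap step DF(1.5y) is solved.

step 1 [0.5y] swap r/2=187/4813: DF=(1 − 187/4813·(0))/(1+187/4813) = 4813/5000 ≈ 0.962600
step 2 [1y] bond c/2=31/800: DF=(1001053/1000000 − 31/800·(0.962600))/(1+31/800) = 4639/5000 ≈ 0.927800
step 3 [1.5y] bond c/2=9/800: DF=(14553/15625 − 9/800·(0.962600+0.927800))/(1+9/800) = 9/10 ≈ 0.900000
step 4 [2y] zero: DF = P = 2213/2500 ≈ 0.885200
step 5 [2.5y] zero: DF = P = 2119/2500 ≈ 0.847600
step 6 [3y] zero: DF = P = 8403/10000 ≈ 0.840300
step 7 [3.5y] bond c/2=1/100: DF=(13452/15625 − 1/100·(0.962600+0.927800+0.900000+0.885200+0.847600+0.840300))/(1+1/100) = 7993/10000 ≈ 0.799300

1 1/2 4813/5000
2 1 4639/5000
3 3/2 9/10
4 2 2213/2500
5 5/2 2119/2500
6 3 8403/10000
7 7/2 7993/10000
DF(1.5y) is solved at step 3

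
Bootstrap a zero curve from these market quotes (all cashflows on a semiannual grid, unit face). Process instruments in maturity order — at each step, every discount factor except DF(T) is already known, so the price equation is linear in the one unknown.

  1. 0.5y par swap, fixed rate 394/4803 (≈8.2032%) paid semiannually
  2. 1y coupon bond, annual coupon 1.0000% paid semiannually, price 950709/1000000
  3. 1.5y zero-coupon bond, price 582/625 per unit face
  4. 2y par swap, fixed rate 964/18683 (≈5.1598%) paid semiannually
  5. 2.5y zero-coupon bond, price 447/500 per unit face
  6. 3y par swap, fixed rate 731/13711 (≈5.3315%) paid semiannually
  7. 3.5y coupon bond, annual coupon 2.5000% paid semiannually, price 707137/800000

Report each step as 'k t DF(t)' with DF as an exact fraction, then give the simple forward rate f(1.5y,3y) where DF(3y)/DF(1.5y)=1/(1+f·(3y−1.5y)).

1 1/2 4803/5000
2 1 2353/2500
3 3/2 582/625
4 2 2259/2500
5 5/2 447/500
6 3 4269/5000
7 7/2 8053/10000
f(1.5y,3y) = ((582/625)/(4269/5000) − 1)/(3/2) = 86/1423 ≈ 6.0436%

step 1 [0.5y] swap r/2=197/4803: DF=(1 − 197/4803·(0))/(1+197/4803) = 4803/5000 ≈ 0.960600
step 2 [1y] bond c/2=1/200: DF=(950709/1000000 − 1/200·(0.960600))/(1+1/200) = 2353/2500 ≈ 0.941200
step 3 [1.5y] zero: DF = P = 582/625 ≈ 0.931200
step 4 [2y] swap r/2=482/18683: DF=(1 − 482/18683·(0.960600+0.941200+0.931200))/(1+482/18683) = 2259/2500 ≈ 0.903600
step 5 [2.5y] zero: DF = P = 447/500 ≈ 0.894000
step 6 [3y] swap r/2=731/27422: DF=(1 − 731/27422·(0.960600+0.941200+0.931200+0.903600+0.894000))/(1+731/27422) = 4269/5000 ≈ 0.853800
step 7 [3.5y] bond c/2=1/80: DF=(707137/800000 − 1/80·(0.960600+0.941200+0.931200+0.903600+0.894000+0.853800))/(1+1/80) = 8053/10000 ≈ 0.805300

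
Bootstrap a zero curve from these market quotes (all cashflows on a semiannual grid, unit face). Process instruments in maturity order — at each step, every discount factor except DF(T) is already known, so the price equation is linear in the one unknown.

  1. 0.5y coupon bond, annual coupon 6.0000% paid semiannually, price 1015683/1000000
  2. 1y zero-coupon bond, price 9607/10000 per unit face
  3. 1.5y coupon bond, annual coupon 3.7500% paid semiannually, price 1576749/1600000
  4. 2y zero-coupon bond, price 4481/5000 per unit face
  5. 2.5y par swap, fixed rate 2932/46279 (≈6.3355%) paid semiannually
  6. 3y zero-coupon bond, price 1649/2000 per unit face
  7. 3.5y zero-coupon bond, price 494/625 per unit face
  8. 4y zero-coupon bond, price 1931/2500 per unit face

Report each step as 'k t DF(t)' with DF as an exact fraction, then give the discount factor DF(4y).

step 1 [0.5y] bond c/2=3/100: DF=(1015683/1000000 − 3/100·(0))/(1+3/100) = 9861/10000 ≈ 0.986100
step 2 [1y] zero: DF = P = 9607/10000 ≈ 0.960700
step 3 [1.5y] bond c/2=3/160: DF=(1576749/1600000 − 3/160·(0.986100+0.960700))/(1+3/160) = 1863/2000 ≈ 0.931500
step 4 [2y] zero: DF = P = 4481/5000 ≈ 0.896200
step 5 [2.5y] swap r/2=1466/46279: DF=(1 − 1466/46279·(0.986100+0.960700+0.931500+0.896200))/(1+1466/46279) = 4267/5000 ≈ 0.853400
step 6 [3y] zero: DF = P = 1649/2000 ≈ 0.824500
step 7 [3.5y] zero: DF = P = 494/625 ≈ 0.790400
step 8 [4y] zero: DF = P = 1931/2500 ≈ 0.772400

1 1/2 9861/10000
2 1 9607/10000
3 3/2 1863/2000
4 2 4481/5000
5 5/2 4267/5000
6 3 1649/2000
7 7/2 494/625
8 4 1931/2500
DF(4y) = 1931/2500 ≈ 0.772400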